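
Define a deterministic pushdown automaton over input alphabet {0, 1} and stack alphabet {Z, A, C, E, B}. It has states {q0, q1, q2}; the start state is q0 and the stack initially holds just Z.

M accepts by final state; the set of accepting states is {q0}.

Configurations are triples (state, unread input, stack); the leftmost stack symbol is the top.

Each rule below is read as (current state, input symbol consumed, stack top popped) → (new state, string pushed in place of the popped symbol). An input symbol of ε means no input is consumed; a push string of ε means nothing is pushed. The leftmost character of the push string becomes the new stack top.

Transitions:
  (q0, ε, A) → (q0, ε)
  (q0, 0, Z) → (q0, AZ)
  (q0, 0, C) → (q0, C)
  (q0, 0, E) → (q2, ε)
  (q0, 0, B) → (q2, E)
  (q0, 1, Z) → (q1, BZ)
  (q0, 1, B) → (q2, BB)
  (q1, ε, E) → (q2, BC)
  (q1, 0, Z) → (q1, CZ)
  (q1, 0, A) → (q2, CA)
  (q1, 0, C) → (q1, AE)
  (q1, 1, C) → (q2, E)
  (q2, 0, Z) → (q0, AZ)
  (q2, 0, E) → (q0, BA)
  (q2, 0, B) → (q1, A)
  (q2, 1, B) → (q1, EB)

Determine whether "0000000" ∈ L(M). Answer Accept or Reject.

(q0, 0000000, Z)
  read 0, top Z: go to q0, push AZ → (q0, 000000, AZ)
  ε-move, top A: go to q0, push ε → (q0, 000000, Z)
  read 0, top Z: go to q0, push AZ → (q0, 00000, AZ)
  ε-move, top A: go to q0, push ε → (q0, 00000, Z)
  read 0, top Z: go to q0, push AZ → (q0, 0000, AZ)
  ε-move, top A: go to q0, push ε → (q0, 0000, Z)
  read 0, top Z: go to q0, push AZ → (q0, 000, AZ)
  ε-move, top A: go to q0, push ε → (q0, 000, Z)
  read 0, top Z: go to q0, push AZ → (q0, 00, AZ)
  ε-move, top A: go to q0, push ε → (q0, 00, Z)
  read 0, top Z: go to q0, push AZ → (q0, 0, AZ)
  ε-move, top A: go to q0, push ε → (q0, 0, Z)
  read 0, top Z: go to q0, push AZ → (q0, ε, AZ)
All input consumed; state q0 ∈ F.

Accept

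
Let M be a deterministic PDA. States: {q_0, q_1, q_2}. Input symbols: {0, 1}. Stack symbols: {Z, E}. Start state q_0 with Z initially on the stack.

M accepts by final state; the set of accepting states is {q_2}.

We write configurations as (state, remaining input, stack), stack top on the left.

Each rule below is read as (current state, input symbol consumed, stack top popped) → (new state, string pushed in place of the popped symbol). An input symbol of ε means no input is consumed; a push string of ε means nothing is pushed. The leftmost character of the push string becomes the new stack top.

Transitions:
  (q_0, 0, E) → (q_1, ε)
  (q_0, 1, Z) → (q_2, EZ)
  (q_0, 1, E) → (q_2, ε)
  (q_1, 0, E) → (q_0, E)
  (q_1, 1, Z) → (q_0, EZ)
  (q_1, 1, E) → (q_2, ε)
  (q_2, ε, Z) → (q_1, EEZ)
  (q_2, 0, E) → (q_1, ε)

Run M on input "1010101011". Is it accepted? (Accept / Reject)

(q_0, 1010101011, Z) ⊢ (q_2, 010101011, EZ) ⊢ (q_1, 10101011, Z) ⊢ (q_0, 0101011, EZ) ⊢ (q_1, 101011, Z) ⊢ (q_0, 01011, EZ) ⊢ (q_1, 1011, Z) ⊢ (q_0, 011, EZ) ⊢ (q_1, 11, Z) ⊢ (q_0, 1, EZ) ⊢ (q_2, ε, Z)
All input consumed; state q_2 ∈ F.

Accept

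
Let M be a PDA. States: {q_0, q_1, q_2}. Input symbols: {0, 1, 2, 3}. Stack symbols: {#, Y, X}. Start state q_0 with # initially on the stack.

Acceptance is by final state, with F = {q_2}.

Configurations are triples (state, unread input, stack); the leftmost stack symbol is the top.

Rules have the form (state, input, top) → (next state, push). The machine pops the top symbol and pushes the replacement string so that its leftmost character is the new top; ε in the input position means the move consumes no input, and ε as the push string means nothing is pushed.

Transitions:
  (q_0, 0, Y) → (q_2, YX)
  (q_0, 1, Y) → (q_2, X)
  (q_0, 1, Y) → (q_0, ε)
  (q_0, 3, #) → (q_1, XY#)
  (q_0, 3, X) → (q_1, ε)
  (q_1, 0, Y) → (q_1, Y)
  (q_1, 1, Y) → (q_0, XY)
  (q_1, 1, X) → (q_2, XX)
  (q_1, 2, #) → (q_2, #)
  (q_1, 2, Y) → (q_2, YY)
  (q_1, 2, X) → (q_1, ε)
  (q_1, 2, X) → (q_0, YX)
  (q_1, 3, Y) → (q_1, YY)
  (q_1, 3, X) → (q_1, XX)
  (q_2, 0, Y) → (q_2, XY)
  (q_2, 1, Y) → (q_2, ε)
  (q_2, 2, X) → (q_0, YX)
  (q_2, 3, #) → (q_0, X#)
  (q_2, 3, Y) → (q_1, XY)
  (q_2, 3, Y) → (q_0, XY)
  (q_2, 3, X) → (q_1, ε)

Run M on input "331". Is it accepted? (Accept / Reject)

One accepting computation: (q_0, 331, #) ⊢ (q_1, 31, XY#) ⊢ (q_1, 1, XXY#) ⊢ (q_2, ε, XXXY#)
All input consumed and state q_2 ∈ F.

Accept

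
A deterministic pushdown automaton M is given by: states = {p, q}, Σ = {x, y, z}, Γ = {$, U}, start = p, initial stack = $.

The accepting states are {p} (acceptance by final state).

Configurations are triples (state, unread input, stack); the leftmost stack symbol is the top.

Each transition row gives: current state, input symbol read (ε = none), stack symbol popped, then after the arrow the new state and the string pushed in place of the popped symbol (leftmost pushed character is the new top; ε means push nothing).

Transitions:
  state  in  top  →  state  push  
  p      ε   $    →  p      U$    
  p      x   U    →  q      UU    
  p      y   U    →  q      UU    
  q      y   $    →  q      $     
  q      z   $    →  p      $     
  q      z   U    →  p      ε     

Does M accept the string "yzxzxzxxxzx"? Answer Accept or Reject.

Reject

(p, yzxzxzxxxzx, $) ⊢ (p, yzxzxzxxxzx, U$) ⊢ (q, zxzxzxxxzx, UU$) ⊢ (p, xzxzxxxzx, U$) ⊢ (q, zxzxxxzx, UU$) ⊢ (p, xzxxxzx, U$) ⊢ (q, zxxxzx, UU$) ⊢ (p, xxxzx, U$) ⊢ (q, xxzx, UU$)
No transition applies at (q, xxzx, UU$); input not fully consumed.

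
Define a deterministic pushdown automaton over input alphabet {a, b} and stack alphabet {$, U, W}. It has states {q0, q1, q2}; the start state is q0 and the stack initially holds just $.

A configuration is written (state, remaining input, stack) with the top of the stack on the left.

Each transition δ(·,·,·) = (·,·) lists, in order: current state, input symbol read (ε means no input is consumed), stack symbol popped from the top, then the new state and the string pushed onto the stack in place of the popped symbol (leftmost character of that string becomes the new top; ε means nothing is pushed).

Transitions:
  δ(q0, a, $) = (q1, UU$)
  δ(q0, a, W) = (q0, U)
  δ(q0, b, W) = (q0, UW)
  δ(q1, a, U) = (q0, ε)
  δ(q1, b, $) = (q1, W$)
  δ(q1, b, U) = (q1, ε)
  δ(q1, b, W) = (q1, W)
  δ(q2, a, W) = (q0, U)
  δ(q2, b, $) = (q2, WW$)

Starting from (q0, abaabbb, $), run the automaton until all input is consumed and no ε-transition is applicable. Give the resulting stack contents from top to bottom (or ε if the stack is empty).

W$

(q0, abaabbb, $) ⊢ (q1, baabbb, UU$) ⊢ (q1, aabbb, U$) ⊢ (q0, abbb, $) ⊢ (q1, bbb, UU$) ⊢ (q1, bb, U$) ⊢ (q1, b, $) ⊢ (q1, ε, W$)
All input consumed in state q1 with stack W$.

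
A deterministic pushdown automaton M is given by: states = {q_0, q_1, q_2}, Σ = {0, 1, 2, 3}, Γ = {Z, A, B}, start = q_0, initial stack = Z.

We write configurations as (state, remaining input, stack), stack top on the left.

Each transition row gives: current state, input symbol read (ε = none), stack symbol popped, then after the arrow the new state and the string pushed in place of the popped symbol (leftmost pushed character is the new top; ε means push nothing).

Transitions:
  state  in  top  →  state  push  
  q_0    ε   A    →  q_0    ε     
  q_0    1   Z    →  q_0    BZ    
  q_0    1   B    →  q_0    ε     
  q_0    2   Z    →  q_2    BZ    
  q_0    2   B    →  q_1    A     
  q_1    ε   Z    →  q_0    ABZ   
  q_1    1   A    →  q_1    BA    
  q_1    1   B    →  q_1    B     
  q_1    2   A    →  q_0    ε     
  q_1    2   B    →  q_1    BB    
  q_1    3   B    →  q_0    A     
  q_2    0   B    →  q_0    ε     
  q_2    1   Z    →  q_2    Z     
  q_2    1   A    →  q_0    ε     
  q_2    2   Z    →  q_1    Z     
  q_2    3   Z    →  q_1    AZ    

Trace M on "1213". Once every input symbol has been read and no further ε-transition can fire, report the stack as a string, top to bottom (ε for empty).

(q_0, 1213, Z)
  read 1, top Z: go to q_0, push BZ → (q_0, 213, BZ)
  read 2, top B: go to q_1, push A → (q_1, 13, AZ)
  read 1, top A: go to q_1, push BA → (q_1, 3, BAZ)
  read 3, top B: go to q_0, push A → (q_0, ε, AAZ)
  ε-move, top A: go to q_0, push ε → (q_0, ε, AZ)
  ε-move, top A: go to q_0, push ε → (q_0, ε, Z)
All input consumed in state q_0 with stack Z.

Z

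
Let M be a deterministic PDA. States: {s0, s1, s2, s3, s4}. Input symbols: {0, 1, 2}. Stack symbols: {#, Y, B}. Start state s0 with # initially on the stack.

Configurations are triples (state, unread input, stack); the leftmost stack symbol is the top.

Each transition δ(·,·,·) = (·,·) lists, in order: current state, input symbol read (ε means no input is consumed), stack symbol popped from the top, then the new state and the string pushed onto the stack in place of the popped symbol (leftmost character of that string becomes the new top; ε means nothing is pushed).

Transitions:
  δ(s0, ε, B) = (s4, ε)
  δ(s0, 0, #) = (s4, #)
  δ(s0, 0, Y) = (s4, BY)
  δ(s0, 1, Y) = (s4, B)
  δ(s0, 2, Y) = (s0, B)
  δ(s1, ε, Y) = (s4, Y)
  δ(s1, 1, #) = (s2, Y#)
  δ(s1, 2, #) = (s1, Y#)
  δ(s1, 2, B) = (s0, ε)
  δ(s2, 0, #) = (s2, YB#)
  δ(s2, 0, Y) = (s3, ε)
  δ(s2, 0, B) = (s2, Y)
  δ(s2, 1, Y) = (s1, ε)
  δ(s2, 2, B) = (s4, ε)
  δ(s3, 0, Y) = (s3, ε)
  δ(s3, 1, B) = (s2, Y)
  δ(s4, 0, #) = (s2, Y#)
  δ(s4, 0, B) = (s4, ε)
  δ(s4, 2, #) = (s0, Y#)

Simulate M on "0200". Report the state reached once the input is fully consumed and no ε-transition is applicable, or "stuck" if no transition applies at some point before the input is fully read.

(s0, 0200, #)
  read 0, top #: go to s4, push # → (s4, 200, #)
  read 2, top #: go to s0, push Y# → (s0, 00, Y#)
  read 0, top Y: go to s4, push BY → (s4, 0, BY#)
  read 0, top B: go to s4, push ε → (s4, ε, Y#)
All input consumed; M is in state s4.

s4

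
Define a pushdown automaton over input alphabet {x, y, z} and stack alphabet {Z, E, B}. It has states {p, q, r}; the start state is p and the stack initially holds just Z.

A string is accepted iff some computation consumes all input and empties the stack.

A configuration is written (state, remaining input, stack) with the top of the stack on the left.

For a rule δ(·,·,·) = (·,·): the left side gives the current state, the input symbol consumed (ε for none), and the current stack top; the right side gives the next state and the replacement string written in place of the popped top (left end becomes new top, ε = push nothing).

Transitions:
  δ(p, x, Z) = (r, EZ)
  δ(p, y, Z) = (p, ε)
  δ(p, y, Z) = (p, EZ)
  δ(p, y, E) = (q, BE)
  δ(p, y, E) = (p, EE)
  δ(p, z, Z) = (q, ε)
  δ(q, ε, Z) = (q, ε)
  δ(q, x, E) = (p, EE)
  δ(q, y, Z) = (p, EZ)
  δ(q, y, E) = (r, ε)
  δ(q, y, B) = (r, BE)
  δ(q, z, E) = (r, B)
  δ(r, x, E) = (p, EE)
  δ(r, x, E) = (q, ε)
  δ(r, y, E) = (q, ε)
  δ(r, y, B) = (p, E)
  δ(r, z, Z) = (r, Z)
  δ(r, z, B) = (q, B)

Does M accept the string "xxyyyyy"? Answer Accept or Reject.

No computation consumes all input and empties the stack.

Reject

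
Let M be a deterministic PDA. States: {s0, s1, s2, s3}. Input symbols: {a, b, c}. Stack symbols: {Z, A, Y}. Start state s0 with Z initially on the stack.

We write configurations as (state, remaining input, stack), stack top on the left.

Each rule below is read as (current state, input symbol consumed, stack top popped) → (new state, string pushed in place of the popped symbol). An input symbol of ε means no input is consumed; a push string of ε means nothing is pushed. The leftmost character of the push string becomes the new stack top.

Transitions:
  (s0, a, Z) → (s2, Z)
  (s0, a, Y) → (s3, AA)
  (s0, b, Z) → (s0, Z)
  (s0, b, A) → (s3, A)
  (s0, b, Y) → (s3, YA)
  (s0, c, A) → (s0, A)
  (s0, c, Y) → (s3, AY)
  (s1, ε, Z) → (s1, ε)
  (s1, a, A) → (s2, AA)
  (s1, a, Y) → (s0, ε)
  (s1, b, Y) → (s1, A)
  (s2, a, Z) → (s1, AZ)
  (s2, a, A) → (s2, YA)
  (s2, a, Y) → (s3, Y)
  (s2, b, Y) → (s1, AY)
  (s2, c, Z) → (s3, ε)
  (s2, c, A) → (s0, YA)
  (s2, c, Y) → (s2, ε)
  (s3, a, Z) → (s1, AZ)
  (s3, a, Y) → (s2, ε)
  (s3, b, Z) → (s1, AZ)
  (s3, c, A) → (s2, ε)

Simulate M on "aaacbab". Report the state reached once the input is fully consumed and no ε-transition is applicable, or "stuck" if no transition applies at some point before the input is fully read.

stuck

(s0, aaacbab, Z)
  read a, top Z: go to s2, push Z → (s2, aacbab, Z)
  read a, top Z: go to s1, push AZ → (s1, acbab, AZ)
  read a, top A: go to s2, push AA → (s2, cbab, AAZ)
  read c, top A: go to s0, push YA → (s0, bab, YAAZ)
  read b, top Y: go to s3, push YA → (s3, ab, YAAAZ)
  read a, top Y: go to s2, push ε → (s2, b, AAAZ)
No transition for (s2, b, top A); M blocks with input b remaining.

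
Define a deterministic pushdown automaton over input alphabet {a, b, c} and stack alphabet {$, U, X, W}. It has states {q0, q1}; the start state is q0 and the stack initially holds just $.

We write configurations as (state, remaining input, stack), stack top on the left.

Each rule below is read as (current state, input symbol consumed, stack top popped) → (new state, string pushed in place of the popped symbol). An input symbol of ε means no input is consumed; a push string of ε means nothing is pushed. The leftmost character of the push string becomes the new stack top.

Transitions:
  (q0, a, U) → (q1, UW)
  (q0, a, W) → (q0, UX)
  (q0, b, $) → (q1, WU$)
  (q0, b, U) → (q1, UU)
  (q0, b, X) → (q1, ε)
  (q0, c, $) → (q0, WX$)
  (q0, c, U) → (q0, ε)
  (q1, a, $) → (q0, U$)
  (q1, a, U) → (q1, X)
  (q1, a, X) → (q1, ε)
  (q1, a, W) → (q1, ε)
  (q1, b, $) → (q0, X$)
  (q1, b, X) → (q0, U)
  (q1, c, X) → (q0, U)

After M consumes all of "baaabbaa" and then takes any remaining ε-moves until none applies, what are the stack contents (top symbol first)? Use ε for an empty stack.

UW$

(q0, baaabbaa, $)
  read b, top $: go to q1, push WU$ → (q1, aaabbaa, WU$)
  read a, top W: go to q1, push ε → (q1, aabbaa, U$)
  read a, top U: go to q1, push X → (q1, abbaa, X$)
  read a, top X: go to q1, push ε → (q1, bbaa, $)
  read b, top $: go to q0, push X$ → (q0, baa, X$)
  read b, top X: go to q1, push ε → (q1, aa, $)
  read a, top $: go to q0, push U$ → (q0, a, U$)
  read a, top U: go to q1, push UW → (q1, ε, UW$)
All input consumed in state q1 with stack UW$.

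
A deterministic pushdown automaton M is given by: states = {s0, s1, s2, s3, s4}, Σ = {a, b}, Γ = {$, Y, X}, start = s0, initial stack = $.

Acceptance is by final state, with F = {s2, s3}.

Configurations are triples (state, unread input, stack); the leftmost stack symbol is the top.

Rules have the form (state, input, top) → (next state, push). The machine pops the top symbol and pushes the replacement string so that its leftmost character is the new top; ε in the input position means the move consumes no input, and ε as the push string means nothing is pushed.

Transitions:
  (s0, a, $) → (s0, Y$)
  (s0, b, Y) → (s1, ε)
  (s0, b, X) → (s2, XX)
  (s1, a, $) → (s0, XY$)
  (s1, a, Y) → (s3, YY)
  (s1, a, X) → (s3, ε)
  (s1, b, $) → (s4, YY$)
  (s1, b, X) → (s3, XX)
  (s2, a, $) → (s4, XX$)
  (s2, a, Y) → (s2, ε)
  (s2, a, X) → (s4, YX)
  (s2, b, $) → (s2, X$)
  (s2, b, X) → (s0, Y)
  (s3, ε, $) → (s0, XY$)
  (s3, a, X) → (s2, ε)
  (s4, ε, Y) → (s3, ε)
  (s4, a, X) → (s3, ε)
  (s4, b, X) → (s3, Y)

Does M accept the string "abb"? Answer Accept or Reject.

(s0, abb, $)
  read a, top $: go to s0, push Y$ → (s0, bb, Y$)
  read b, top Y: go to s1, push ε → (s1, b, $)
  read b, top $: go to s4, push YY$ → (s4, ε, YY$)
  ε-move, top Y: go to s3, push ε → (s3, ε, Y$)
All input consumed; state s3 ∈ F.

Accept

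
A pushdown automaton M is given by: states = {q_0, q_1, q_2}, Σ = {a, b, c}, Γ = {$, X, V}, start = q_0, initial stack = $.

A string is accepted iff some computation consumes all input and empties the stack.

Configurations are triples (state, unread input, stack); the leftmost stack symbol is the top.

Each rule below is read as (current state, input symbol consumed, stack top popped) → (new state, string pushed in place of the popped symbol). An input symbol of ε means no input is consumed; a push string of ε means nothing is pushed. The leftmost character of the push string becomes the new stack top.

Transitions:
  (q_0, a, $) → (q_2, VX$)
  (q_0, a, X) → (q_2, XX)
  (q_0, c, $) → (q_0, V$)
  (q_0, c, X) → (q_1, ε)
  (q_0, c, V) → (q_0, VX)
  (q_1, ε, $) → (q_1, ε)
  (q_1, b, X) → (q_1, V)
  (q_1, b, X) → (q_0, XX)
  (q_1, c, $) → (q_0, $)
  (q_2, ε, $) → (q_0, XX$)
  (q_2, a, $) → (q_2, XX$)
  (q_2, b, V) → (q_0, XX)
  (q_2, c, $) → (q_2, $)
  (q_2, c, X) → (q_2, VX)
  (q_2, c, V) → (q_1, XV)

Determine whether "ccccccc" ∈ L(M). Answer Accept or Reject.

No computation consumes all input and empties the stack.

Reject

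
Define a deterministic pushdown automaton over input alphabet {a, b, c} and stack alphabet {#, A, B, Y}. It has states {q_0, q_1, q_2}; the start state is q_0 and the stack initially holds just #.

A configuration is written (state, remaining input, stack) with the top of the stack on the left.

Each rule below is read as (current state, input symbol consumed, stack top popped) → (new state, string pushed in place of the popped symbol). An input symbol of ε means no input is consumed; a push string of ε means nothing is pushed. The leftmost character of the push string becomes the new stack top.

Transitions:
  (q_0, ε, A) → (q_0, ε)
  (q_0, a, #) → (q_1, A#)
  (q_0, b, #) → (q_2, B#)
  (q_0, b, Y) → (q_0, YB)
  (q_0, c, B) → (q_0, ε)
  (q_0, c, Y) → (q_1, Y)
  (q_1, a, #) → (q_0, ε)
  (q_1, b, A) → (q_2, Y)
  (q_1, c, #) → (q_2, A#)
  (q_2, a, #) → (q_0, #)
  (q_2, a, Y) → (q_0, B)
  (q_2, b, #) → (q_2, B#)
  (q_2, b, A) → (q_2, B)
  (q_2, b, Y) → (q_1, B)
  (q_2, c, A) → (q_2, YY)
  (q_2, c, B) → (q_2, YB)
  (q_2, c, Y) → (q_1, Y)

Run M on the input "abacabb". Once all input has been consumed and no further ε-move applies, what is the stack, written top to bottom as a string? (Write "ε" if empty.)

B#

(q_0, abacabb, #)
  read a, top #: go to q_1, push A# → (q_1, bacabb, A#)
  read b, top A: go to q_2, push Y → (q_2, acabb, Y#)
  read a, top Y: go to q_0, push B → (q_0, cabb, B#)
  read c, top B: go to q_0, push ε → (q_0, abb, #)
  read a, top #: go to q_1, push A# → (q_1, bb, A#)
  read b, top A: go to q_2, push Y → (q_2, b, Y#)
  read b, top Y: go to q_1, push B → (q_1, ε, B#)
All input consumed in state q_1 with stack B#.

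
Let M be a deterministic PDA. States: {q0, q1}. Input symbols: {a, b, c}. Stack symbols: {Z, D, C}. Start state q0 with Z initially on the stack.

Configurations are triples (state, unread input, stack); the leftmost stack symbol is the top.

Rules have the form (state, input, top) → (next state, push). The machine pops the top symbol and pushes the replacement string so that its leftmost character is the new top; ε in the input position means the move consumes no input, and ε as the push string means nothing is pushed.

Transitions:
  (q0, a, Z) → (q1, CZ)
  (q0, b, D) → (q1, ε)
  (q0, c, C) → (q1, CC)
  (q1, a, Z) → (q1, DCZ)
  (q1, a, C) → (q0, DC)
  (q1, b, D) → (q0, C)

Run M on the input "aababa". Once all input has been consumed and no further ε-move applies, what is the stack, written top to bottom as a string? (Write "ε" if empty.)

DCZ

(q0, aababa, Z)
  read a, top Z: go to q1, push CZ → (q1, ababa, CZ)
  read a, top C: go to q0, push DC → (q0, baba, DCZ)
  read b, top D: go to q1, push ε → (q1, aba, CZ)
  read a, top C: go to q0, push DC → (q0, ba, DCZ)
  read b, top D: go to q1, push ε → (q1, a, CZ)
  read a, top C: go to q0, push DC → (q0, ε, DCZ)
All input consumed in state q0 with stack DCZ.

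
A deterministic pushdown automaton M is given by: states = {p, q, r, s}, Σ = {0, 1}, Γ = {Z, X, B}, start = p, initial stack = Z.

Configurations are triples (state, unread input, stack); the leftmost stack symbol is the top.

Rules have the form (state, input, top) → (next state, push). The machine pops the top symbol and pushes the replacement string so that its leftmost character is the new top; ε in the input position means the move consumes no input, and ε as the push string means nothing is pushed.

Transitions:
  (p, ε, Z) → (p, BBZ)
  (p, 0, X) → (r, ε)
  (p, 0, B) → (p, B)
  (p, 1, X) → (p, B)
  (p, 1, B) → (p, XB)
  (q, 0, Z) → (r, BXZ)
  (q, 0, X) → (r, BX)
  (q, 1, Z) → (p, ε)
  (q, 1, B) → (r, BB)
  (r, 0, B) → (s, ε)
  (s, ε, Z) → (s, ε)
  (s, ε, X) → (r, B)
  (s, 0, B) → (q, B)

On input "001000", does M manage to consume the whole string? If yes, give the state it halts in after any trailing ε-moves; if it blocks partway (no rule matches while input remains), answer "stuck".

(p, 001000, Z) ⊢ (p, 001000, BBZ) ⊢ (p, 01000, BBZ) ⊢ (p, 1000, BBZ) ⊢ (p, 000, XBBZ) ⊢ (r, 00, BBZ) ⊢ (s, 0, BZ) ⊢ (q, ε, BZ)
All input consumed; M is in state q.

q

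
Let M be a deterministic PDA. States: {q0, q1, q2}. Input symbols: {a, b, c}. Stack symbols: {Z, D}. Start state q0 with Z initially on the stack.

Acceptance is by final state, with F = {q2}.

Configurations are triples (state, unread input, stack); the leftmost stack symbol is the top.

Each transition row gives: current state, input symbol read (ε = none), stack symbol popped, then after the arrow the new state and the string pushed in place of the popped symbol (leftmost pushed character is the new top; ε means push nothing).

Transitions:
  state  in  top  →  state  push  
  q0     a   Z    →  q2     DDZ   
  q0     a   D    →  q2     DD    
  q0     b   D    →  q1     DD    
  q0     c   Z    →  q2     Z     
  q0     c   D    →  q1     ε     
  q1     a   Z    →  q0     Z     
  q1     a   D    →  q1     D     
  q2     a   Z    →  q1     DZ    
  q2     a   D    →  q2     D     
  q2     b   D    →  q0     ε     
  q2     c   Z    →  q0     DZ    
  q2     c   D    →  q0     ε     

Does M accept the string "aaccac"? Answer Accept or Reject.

Accept

(q0, aaccac, Z) ⊢ (q2, accac, DDZ) ⊢ (q2, ccac, DDZ) ⊢ (q0, cac, DZ) ⊢ (q1, ac, Z) ⊢ (q0, c, Z) ⊢ (q2, ε, Z)
All input consumed; state q2 ∈ F.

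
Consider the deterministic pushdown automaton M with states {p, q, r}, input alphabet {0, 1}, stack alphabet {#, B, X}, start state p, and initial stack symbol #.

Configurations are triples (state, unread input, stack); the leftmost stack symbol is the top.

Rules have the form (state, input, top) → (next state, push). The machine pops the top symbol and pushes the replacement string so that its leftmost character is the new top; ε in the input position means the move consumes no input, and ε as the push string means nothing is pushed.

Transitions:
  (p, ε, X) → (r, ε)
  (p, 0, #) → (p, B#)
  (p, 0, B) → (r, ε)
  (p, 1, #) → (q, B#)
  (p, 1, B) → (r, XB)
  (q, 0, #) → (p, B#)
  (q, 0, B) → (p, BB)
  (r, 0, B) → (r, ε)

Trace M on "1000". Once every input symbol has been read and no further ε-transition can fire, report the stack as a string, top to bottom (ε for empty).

(p, 1000, #)
  read 1, top #: go to q, push B# → (q, 000, B#)
  read 0, top B: go to p, push BB → (p, 00, BB#)
  read 0, top B: go to r, push ε → (r, 0, B#)
  read 0, top B: go to r, push ε → (r, ε, #)
All input consumed in state r with stack #.

#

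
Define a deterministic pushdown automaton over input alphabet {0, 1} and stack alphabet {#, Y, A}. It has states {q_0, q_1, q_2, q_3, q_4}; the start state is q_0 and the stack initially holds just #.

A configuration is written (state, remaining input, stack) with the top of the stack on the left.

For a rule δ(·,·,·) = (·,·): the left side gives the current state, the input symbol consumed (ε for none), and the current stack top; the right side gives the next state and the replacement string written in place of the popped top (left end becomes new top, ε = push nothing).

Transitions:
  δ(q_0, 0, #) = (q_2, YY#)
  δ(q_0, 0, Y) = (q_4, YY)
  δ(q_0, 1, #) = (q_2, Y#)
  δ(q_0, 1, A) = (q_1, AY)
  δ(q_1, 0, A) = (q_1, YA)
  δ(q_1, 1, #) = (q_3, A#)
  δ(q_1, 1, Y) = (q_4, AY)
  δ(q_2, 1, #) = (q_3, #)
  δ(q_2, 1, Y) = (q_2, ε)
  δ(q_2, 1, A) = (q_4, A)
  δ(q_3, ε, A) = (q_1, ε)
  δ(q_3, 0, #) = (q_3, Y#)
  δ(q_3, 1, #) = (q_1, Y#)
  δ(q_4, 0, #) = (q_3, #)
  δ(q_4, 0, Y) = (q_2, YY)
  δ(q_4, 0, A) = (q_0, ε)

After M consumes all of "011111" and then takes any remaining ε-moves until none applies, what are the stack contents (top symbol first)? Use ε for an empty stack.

(q_0, 011111, #)
  read 0, top #: go to q_2, push YY# → (q_2, 11111, YY#)
  read 1, top Y: go to q_2, push ε → (q_2, 1111, Y#)
  read 1, top Y: go to q_2, push ε → (q_2, 111, #)
  read 1, top #: go to q_3, push # → (q_3, 11, #)
  read 1, top #: go to q_1, push Y# → (q_1, 1, Y#)
  read 1, top Y: go to q_4, push AY → (q_4, ε, AY#)
All input consumed in state q_4 with stack AY#.

AY#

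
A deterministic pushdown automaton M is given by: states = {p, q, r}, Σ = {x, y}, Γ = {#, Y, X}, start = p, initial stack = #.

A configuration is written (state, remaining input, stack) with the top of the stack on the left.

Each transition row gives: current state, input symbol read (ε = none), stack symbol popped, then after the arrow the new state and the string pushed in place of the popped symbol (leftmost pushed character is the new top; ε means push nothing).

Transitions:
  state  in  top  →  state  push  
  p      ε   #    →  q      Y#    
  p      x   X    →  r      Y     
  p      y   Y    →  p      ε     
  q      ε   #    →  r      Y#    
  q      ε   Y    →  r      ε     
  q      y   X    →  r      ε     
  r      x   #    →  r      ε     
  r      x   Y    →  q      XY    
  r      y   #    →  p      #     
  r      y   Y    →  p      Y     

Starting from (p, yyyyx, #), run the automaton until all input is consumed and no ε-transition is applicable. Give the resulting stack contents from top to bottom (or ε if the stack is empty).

(p, yyyyx, #)
  ε-move, top #: go to q, push Y# → (q, yyyyx, Y#)
  ε-move, top Y: go to r, push ε → (r, yyyyx, #)
  read y, top #: go to p, push # → (p, yyyx, #)
  ε-move, top #: go to q, push Y# → (q, yyyx, Y#)
  ε-move, top Y: go to r, push ε → (r, yyyx, #)
  read y, top #: go to p, push # → (p, yyx, #)
  ε-move, top #: go to q, push Y# → (q, yyx, Y#)
  ε-move, top Y: go to r, push ε → (r, yyx, #)
  read y, top #: go to p, push # → (p, yx, #)
  ε-move, top #: go to q, push Y# → (q, yx, Y#)
  ε-move, top Y: go to r, push ε → (r, yx, #)
  read y, top #: go to p, push # → (p, x, #)
  ε-move, top #: go to q, push Y# → (q, x, Y#)
  ε-move, top Y: go to r, push ε → (r, x, #)
  read x, top #: go to r, push ε → (r, ε, ε)
All input consumed in state r with stack ε.

ε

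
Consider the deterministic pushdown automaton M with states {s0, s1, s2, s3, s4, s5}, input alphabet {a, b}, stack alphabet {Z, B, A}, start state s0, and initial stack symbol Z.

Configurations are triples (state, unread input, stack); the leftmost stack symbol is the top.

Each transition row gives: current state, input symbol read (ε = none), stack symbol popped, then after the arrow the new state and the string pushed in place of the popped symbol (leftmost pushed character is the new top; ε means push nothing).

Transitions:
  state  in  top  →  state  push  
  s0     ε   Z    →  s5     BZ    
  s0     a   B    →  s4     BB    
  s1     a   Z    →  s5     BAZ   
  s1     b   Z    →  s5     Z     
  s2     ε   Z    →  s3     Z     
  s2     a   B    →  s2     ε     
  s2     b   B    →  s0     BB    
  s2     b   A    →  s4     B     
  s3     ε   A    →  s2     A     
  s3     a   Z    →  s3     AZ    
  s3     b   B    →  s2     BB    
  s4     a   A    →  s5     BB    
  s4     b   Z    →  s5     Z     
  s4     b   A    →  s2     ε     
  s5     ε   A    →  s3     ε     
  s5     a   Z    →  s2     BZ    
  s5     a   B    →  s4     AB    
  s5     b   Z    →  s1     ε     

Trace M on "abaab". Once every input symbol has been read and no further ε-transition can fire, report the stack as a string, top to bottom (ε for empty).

(s0, abaab, Z)
  ε-move, top Z: go to s5, push BZ → (s5, abaab, BZ)
  read a, top B: go to s4, push AB → (s4, baab, ABZ)
  read b, top A: go to s2, push ε → (s2, aab, BZ)
  read a, top B: go to s2, push ε → (s2, ab, Z)
  ε-move, top Z: go to s3, push Z → (s3, ab, Z)
  read a, top Z: go to s3, push AZ → (s3, b, AZ)
  ε-move, top A: go to s2, push A → (s2, b, AZ)
  read b, top A: go to s4, push B → (s4, ε, BZ)
All input consumed in state s4 with stack BZ.

BZ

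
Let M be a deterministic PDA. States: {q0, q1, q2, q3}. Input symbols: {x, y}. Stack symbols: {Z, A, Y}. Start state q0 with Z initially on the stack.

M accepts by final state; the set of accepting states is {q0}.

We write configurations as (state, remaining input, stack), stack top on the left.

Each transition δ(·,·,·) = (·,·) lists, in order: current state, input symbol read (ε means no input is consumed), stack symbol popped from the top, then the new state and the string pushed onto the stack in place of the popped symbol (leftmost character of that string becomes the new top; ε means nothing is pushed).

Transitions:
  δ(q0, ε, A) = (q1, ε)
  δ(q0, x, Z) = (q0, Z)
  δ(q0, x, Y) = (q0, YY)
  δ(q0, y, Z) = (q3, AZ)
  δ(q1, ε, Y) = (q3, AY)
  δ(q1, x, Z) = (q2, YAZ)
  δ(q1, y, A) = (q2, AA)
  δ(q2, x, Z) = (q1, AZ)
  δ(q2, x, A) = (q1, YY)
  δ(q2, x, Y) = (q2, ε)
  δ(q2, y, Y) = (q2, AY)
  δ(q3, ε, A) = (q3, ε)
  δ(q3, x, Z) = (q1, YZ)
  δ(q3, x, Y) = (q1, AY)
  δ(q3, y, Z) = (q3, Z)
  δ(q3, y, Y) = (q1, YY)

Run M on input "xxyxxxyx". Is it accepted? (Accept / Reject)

(q0, xxyxxxyx, Z)
  read x, top Z: go to q0, push Z → (q0, xyxxxyx, Z)
  read x, top Z: go to q0, push Z → (q0, yxxxyx, Z)
  read y, top Z: go to q3, push AZ → (q3, xxxyx, AZ)
  ε-move, top A: go to q3, push ε → (q3, xxxyx, Z)
  read x, top Z: go to q1, push YZ → (q1, xxyx, YZ)
  ε-move, top Y: go to q3, push AY → (q3, xxyx, AYZ)
  ε-move, top A: go to q3, push ε → (q3, xxyx, YZ)
  read x, top Y: go to q1, push AY → (q1, xyx, AYZ)
No transition applies at (q1, xyx, AYZ); input not fully consumed.

Reject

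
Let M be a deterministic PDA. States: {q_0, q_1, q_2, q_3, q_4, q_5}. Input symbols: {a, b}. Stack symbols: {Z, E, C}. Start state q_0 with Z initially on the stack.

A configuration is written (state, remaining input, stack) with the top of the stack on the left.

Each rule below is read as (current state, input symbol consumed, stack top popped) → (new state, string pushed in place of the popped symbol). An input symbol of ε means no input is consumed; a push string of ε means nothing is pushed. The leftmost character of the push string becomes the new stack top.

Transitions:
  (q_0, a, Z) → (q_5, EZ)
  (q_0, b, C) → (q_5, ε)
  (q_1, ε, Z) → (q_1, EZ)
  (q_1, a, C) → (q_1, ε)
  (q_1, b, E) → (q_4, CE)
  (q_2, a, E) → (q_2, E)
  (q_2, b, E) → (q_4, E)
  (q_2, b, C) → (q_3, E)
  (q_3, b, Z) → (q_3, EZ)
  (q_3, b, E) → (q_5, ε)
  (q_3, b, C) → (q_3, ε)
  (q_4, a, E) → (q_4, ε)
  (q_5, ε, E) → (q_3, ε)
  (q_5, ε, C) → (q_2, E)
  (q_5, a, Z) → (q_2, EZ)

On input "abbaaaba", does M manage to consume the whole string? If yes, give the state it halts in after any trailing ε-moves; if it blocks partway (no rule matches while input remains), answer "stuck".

(q_0, abbaaaba, Z)
  read a, top Z: go to q_5, push EZ → (q_5, bbaaaba, EZ)
  ε-move, top E: go to q_3, push ε → (q_3, bbaaaba, Z)
  read b, top Z: go to q_3, push EZ → (q_3, baaaba, EZ)
  read b, top E: go to q_5, push ε → (q_5, aaaba, Z)
  read a, top Z: go to q_2, push EZ → (q_2, aaba, EZ)
  read a, top E: go to q_2, push E → (q_2, aba, EZ)
  read a, top E: go to q_2, push E → (q_2, ba, EZ)
  read b, top E: go to q_4, push E → (q_4, a, EZ)
  read a, top E: go to q_4, push ε → (q_4, ε, Z)
All input consumed; M is in state q_4.

q_4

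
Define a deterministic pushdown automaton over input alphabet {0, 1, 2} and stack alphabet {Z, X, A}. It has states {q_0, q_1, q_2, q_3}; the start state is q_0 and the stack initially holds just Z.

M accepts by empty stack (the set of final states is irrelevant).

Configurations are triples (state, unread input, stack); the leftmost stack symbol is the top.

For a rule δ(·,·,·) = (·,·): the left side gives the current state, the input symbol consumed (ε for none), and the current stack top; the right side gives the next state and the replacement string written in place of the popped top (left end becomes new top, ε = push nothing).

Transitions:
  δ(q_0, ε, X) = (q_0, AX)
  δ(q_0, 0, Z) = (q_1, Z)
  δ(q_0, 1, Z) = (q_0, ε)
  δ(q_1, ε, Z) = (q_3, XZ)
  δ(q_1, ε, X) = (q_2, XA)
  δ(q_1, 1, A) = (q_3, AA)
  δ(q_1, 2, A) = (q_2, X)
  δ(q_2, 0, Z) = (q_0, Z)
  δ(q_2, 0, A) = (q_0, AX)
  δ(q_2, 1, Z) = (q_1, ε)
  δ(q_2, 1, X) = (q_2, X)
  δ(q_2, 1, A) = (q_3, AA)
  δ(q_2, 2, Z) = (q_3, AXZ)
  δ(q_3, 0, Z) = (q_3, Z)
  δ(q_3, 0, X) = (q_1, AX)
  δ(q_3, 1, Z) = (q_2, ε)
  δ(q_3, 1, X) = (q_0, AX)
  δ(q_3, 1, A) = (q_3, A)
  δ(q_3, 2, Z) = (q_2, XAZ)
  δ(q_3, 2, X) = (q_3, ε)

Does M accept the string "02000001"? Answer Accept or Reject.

(q_0, 02000001, Z)
  read 0, top Z: go to q_1, push Z → (q_1, 2000001, Z)
  ε-move, top Z: go to q_3, push XZ → (q_3, 2000001, XZ)
  read 2, top X: go to q_3, push ε → (q_3, 000001, Z)
  read 0, top Z: go to q_3, push Z → (q_3, 00001, Z)
  read 0, top Z: go to q_3, push Z → (q_3, 0001, Z)
  read 0, top Z: go to q_3, push Z → (q_3, 001, Z)
  read 0, top Z: go to q_3, push Z → (q_3, 01, Z)
  read 0, top Z: go to q_3, push Z → (q_3, 1, Z)
  read 1, top Z: go to q_2, push ε → (q_2, ε, ε)
All input consumed and the stack is empty.

Accept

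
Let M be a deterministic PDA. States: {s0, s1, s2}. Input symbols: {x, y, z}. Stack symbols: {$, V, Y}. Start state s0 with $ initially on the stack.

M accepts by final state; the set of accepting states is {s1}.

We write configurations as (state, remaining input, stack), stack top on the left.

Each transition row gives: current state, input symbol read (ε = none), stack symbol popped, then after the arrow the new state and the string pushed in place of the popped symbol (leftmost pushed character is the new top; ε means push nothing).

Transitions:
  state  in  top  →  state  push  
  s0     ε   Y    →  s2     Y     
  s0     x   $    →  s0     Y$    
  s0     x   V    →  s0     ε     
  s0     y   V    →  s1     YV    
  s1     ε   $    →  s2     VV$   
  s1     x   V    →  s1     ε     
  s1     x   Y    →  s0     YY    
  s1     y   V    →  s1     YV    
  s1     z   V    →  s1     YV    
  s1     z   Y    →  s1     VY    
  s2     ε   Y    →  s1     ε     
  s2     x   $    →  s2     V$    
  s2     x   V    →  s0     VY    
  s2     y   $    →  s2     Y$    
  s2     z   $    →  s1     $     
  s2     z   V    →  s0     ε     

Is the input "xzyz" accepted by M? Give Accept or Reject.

(s0, xzyz, $)
  read x, top $: go to s0, push Y$ → (s0, zyz, Y$)
  ε-move, top Y: go to s2, push Y → (s2, zyz, Y$)
  ε-move, top Y: go to s1, push ε → (s1, zyz, $)
  ε-move, top $: go to s2, push VV$ → (s2, zyz, VV$)
  read z, top V: go to s0, push ε → (s0, yz, V$)
  read y, top V: go to s1, push YV → (s1, z, YV$)
  read z, top Y: go to s1, push VY → (s1, ε, VYV$)
All input consumed; state s1 ∈ F.

Accept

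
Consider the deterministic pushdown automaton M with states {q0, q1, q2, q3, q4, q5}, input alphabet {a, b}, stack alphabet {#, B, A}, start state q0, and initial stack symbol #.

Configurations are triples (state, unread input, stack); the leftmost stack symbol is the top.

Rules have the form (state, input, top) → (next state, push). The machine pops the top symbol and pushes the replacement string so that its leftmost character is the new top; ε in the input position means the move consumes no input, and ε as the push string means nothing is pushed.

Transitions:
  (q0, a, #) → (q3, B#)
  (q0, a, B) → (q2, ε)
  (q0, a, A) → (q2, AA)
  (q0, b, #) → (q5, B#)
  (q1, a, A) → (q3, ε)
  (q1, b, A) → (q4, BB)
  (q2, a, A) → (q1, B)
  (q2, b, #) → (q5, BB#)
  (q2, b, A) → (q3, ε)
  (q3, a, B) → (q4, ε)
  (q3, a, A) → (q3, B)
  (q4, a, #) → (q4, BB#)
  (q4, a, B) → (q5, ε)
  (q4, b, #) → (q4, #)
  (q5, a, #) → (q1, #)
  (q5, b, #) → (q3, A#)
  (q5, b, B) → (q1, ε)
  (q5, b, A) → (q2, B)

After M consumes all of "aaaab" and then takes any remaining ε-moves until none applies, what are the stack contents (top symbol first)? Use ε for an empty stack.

(q0, aaaab, #)
  read a, top #: go to q3, push B# → (q3, aaab, B#)
  read a, top B: go to q4, push ε → (q4, aab, #)
  read a, top #: go to q4, push BB# → (q4, ab, BB#)
  read a, top B: go to q5, push ε → (q5, b, B#)
  read b, top B: go to q1, push ε → (q1, ε, #)
All input consumed in state q1 with stack #.

#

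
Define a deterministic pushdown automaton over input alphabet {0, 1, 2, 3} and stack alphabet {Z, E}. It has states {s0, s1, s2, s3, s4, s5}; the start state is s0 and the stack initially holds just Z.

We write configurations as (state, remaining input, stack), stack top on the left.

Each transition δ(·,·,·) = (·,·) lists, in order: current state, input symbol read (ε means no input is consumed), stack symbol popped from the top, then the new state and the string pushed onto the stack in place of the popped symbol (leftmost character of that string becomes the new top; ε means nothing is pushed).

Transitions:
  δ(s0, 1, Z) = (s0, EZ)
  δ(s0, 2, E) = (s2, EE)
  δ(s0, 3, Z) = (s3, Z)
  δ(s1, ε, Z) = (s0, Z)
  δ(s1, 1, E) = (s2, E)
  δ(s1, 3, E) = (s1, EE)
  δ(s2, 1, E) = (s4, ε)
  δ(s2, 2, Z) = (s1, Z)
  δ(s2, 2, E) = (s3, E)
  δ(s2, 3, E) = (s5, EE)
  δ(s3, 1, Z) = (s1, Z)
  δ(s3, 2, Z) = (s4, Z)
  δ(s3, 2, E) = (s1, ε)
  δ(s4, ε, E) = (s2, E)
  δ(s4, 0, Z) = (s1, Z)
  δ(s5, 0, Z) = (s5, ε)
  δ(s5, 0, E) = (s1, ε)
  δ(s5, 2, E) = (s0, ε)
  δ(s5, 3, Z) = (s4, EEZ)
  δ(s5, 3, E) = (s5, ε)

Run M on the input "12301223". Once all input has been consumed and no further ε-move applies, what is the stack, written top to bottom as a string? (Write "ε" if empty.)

EEZ

(s0, 12301223, Z)
  read 1, top Z: go to s0, push EZ → (s0, 2301223, EZ)
  read 2, top E: go to s2, push EE → (s2, 301223, EEZ)
  read 3, top E: go to s5, push EE → (s5, 01223, EEEZ)
  read 0, top E: go to s1, push ε → (s1, 1223, EEZ)
  read 1, top E: go to s2, push E → (s2, 223, EEZ)
  read 2, top E: go to s3, push E → (s3, 23, EEZ)
  read 2, top E: go to s1, push ε → (s1, 3, EZ)
  read 3, top E: go to s1, push EE → (s1, ε, EEZ)
All input consumed in state s1 with stack EEZ.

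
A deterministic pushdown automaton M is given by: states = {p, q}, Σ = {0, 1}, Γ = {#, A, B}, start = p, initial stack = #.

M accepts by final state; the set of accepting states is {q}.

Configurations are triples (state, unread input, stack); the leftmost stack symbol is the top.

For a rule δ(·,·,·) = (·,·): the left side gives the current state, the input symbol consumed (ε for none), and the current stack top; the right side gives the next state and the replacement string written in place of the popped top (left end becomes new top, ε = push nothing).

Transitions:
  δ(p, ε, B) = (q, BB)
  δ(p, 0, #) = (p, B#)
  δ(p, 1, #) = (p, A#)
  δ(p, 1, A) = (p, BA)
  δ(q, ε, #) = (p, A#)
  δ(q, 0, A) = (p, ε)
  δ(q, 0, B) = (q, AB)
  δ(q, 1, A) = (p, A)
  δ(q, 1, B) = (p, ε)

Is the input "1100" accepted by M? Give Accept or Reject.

Accept

(p, 1100, #) ⊢ (p, 100, A#) ⊢ (p, 00, BA#) ⊢ (q, 00, BBA#) ⊢ (q, 0, ABBA#) ⊢ (p, ε, BBA#) ⊢ (q, ε, BBBA#)
All input consumed; state q ∈ F.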